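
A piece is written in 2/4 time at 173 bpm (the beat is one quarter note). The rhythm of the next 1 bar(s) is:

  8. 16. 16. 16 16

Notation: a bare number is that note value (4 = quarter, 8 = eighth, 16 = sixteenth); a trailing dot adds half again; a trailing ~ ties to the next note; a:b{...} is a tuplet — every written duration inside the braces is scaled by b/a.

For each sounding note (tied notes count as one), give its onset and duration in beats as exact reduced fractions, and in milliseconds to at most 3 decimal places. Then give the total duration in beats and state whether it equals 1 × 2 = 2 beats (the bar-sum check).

1) 0.0ms=0b +260.116ms=3/4b
2) 260.116ms=3/4b +130.058ms=3/8b
3) 390.173ms=9/8b +130.058ms=3/8b
4) 520.231ms=3/2b +86.705ms=1/4b
5) 606.936ms=7/4b +86.705ms=1/4b
Σ=2b of 2 (173bpm 2/4) — PASS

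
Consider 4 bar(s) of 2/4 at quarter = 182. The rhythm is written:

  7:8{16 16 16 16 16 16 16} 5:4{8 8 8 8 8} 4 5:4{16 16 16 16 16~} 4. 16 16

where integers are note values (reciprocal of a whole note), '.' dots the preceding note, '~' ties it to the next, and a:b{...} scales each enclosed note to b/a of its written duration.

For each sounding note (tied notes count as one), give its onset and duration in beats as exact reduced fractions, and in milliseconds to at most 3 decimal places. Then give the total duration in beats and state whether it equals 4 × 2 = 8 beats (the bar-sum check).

1) 0.0ms=0b +94.192ms=2/7b
2) 94.192ms=2/7b +94.192ms=2/7b
3) 188.383ms=4/7b +94.192ms=2/7b
4) 282.575ms=6/7b +94.192ms=2/7b
5) 376.766ms=8/7b +94.192ms=2/7b
6) 470.958ms=10/7b +94.192ms=2/7b
7) 565.149ms=12/7b +94.192ms=2/7b
8) 659.341ms=2b +131.868ms=2/5b
9) 791.209ms=12/5b +131.868ms=2/5b
10) 923.077ms=14/5b +131.868ms=2/5b
11) 1054.945ms=16/5b +131.868ms=2/5b
12) 1186.813ms=18/5b +131.868ms=2/5b
13) 1318.681ms=4b +329.67ms=1b
14) 1648.352ms=5b +65.934ms=1/5b
15) 1714.286ms=26/5b +65.934ms=1/5b
16) 1780.22ms=27/5b +65.934ms=1/5b
17) 1846.154ms=28/5b +65.934ms=1/5b
18) 1912.088ms=29/5b +560.44ms=17/10b
19) 2472.527ms=15/2b +82.418ms=1/4b
20) 2554.945ms=31/4b +82.418ms=1/4b
Σ=8b of 8 (182bpm 2/4) — PASS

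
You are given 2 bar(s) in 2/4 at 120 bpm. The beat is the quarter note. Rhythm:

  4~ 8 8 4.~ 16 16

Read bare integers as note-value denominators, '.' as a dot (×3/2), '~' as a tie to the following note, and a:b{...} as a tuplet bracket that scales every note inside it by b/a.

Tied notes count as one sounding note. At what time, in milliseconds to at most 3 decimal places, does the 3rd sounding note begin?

1. 0.0ms @ 0 + 750.0ms (3/2)
2. 750.0ms @ 3/2 + 250.0ms (1/2)
3. 1000.0ms @ 2 + 875.0ms (7/4)
4. 1875.0ms @ 15/4 + 125.0ms (1/4)

note 3 onset = 2b = 1000.0ms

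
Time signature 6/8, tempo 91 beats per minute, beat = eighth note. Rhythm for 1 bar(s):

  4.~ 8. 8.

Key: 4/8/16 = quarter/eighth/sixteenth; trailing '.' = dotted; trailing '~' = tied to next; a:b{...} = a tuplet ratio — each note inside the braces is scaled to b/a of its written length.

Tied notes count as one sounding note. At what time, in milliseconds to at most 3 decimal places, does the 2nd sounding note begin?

note 2 onset = 9/2b = 2967.033ms

1. 0.0ms @ 0 + 2967.033ms (9/2)
2. 2967.033ms @ 9/2 + 989.011ms (3/2)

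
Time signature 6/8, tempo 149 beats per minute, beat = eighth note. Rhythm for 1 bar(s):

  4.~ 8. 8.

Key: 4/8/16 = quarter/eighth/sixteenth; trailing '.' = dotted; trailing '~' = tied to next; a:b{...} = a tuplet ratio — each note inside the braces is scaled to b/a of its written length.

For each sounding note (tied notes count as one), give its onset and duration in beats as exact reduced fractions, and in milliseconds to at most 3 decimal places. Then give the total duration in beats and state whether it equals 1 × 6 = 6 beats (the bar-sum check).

1) 0.0ms=0b +1812.081ms=9/2b
2) 1812.081ms=9/2b +604.027ms=3/2b
Σ=6b of 6 (149bpm 6/8) — PASS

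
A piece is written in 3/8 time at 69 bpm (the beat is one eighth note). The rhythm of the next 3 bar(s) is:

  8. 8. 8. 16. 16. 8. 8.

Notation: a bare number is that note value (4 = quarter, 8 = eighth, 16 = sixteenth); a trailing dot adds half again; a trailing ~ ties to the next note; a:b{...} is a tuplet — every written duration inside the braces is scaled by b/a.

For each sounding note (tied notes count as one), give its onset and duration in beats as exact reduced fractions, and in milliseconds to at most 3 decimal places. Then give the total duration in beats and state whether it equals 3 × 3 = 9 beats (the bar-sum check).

1) 0.0ms=0b +1304.348ms=3/2b
2) 1304.348ms=3/2b +1304.348ms=3/2b
3) 2608.696ms=3b +1304.348ms=3/2b
4) 3913.043ms=9/2b +652.174ms=3/4b
5) 4565.217ms=21/4b +652.174ms=3/4b
6) 5217.391ms=6b +1304.348ms=3/2b
7) 6521.739ms=15/2b +1304.348ms=3/2b
Σ=9b of 9 (69bpm 3/8) — PASS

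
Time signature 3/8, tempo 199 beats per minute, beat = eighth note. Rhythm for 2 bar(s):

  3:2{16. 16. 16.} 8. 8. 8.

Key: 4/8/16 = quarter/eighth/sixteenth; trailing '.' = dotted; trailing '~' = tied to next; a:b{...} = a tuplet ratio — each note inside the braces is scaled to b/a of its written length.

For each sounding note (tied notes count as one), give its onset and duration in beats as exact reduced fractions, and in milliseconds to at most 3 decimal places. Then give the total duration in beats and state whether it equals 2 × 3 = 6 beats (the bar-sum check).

1) 0.0ms=0b +150.754ms=1/2b
2) 150.754ms=1/2b +150.754ms=1/2b
3) 301.508ms=1b +150.754ms=1/2b
4) 452.261ms=3/2b +452.261ms=3/2b
5) 904.523ms=3b +452.261ms=3/2b
6) 1356.784ms=9/2b +452.261ms=3/2b
Σ=6b of 6 (199bpm 3/8) — PASS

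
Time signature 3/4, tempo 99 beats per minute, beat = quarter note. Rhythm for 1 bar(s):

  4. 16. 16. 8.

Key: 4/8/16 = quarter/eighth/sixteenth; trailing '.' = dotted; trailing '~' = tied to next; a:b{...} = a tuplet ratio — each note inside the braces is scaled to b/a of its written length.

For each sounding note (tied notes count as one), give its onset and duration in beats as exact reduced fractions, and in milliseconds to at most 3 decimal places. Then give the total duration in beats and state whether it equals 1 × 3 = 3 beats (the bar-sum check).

1) 0.0ms=0b +909.091ms=3/2b
2) 909.091ms=3/2b +227.273ms=3/8b
3) 1136.364ms=15/8b +227.273ms=3/8b
4) 1363.636ms=9/4b +454.545ms=3/4b
Σ=3b of 3 (99bpm 3/4) — PASS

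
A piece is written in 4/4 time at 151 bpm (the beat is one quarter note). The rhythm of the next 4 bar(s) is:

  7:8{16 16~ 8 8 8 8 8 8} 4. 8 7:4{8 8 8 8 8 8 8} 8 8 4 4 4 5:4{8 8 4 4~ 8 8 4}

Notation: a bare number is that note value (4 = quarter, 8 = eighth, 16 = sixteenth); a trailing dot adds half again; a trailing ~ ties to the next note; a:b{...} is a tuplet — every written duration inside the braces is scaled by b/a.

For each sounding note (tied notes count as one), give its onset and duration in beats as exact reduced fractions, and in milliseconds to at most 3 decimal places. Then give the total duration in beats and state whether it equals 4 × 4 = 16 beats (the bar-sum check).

1) 0.0ms=0b +113.529ms=2/7b
2) 113.529ms=2/7b +340.587ms=6/7b
3) 454.115ms=8/7b +227.058ms=4/7b
4) 681.173ms=12/7b +227.058ms=4/7b
5) 908.231ms=16/7b +227.058ms=4/7b
6) 1135.289ms=20/7b +227.058ms=4/7b
7) 1362.346ms=24/7b +227.058ms=4/7b
8) 1589.404ms=4b +596.026ms=3/2b
9) 2185.43ms=11/2b +198.675ms=1/2b
10) 2384.106ms=6b +113.529ms=2/7b
11) 2497.635ms=44/7b +113.529ms=2/7b
12) 2611.164ms=46/7b +113.529ms=2/7b
13) 2724.693ms=48/7b +113.529ms=2/7b
14) 2838.221ms=50/7b +113.529ms=2/7b
15) 2951.75ms=52/7b +113.529ms=2/7b
16) 3065.279ms=54/7b +113.529ms=2/7b
17) 3178.808ms=8b +198.675ms=1/2b
18) 3377.483ms=17/2b +198.675ms=1/2b
19) 3576.159ms=9b +397.351ms=1b
20) 3973.51ms=10b +397.351ms=1b
21) 4370.861ms=11b +397.351ms=1b
22) 4768.212ms=12b +158.94ms=2/5b
23) 4927.152ms=62/5b +158.94ms=2/5b
24) 5086.093ms=64/5b +317.881ms=4/5b
25) 5403.974ms=68/5b +476.821ms=6/5b
26) 5880.795ms=74/5b +158.94ms=2/5b
27) 6039.735ms=76/5b +317.881ms=4/5b
Σ=16b of 16 (151bpm 4/4) — PASS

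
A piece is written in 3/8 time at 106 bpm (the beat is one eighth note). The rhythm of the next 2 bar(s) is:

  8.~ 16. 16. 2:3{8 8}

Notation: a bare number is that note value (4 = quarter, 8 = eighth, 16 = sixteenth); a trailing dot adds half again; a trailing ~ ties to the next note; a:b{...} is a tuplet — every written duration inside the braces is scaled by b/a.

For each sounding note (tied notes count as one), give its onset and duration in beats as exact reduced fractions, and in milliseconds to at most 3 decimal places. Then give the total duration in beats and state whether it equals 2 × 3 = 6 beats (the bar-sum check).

1) 0.0ms=0b +1273.585ms=9/4b
2) 1273.585ms=9/4b +424.528ms=3/4b
3) 1698.113ms=3b +849.057ms=3/2b
4) 2547.17ms=9/2b +849.057ms=3/2b
Σ=6b of 6 (106bpm 3/8) — PASS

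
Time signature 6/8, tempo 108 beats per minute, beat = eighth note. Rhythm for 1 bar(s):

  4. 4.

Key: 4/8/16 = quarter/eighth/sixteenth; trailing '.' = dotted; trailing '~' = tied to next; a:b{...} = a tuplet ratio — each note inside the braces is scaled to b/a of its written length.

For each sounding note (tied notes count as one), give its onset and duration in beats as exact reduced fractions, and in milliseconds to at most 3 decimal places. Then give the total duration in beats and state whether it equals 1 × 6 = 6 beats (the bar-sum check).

1) 0.0ms=0b +1666.667ms=3b
2) 1666.667ms=3b +1666.667ms=3b
Σ=6b of 6 (108bpm 6/8) — PASS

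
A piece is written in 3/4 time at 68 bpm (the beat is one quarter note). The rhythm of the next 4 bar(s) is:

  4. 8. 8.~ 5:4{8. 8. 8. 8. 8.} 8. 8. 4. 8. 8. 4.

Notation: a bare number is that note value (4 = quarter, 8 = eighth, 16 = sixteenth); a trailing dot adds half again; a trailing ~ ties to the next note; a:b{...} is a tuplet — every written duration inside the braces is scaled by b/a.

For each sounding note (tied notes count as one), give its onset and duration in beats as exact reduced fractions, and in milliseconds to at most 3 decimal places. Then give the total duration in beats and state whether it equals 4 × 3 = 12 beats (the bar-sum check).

1) 0.0ms=0b +1323.529ms=3/2b
2) 1323.529ms=3/2b +661.765ms=3/4b
3) 1985.294ms=9/4b +1191.176ms=27/20b
4) 3176.471ms=18/5b +529.412ms=3/5b
5) 3705.882ms=21/5b +529.412ms=3/5b
6) 4235.294ms=24/5b +529.412ms=3/5b
7) 4764.706ms=27/5b +529.412ms=3/5b
8) 5294.118ms=6b +661.765ms=3/4b
9) 5955.882ms=27/4b +661.765ms=3/4b
10) 6617.647ms=15/2b +1323.529ms=3/2b
11) 7941.176ms=9b +661.765ms=3/4b
12) 8602.941ms=39/4b +661.765ms=3/4b
13) 9264.706ms=21/2b +1323.529ms=3/2b
Σ=12b of 12 (68bpm 3/4) — PASS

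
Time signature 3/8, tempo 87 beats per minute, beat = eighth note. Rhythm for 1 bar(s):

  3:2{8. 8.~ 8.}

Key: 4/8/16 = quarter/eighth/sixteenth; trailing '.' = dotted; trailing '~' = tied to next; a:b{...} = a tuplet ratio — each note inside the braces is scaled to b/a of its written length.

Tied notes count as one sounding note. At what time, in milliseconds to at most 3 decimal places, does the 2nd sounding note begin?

1. 0.0ms @ 0 + 689.655ms (1)
2. 689.655ms @ 1 + 1379.31ms (2)

note 2 onset = 1b = 689.655ms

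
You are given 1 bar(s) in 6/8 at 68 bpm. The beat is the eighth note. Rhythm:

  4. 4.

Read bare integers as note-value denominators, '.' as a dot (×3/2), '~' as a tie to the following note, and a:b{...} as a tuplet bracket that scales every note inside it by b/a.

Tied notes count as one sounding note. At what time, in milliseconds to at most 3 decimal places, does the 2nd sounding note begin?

1. 0.0ms @ 0 + 2647.059ms (3)
2. 2647.059ms @ 3 + 2647.059ms (3)

note 2 onset = 3b = 2647.059ms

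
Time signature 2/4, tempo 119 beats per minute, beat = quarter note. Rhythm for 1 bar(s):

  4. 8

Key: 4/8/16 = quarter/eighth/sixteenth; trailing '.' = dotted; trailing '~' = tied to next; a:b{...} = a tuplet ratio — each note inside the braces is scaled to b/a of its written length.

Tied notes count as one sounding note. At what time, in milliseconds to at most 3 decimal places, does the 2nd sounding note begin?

1. 0.0ms @ 0 + 756.303ms (3/2)
2. 756.303ms @ 3/2 + 252.101ms (1/2)

note 2 onset = 3/2b = 756.303ms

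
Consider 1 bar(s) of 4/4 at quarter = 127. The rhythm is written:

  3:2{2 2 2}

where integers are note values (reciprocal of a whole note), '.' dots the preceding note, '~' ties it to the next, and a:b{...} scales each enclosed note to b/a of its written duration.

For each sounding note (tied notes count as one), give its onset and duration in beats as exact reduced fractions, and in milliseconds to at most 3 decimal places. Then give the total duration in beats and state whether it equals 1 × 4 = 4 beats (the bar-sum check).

1) 0.0ms=0b +629.921ms=4/3b
2) 629.921ms=4/3b +629.921ms=4/3b
3) 1259.843ms=8/3b +629.921ms=4/3b
Σ=4b of 4 (127bpm 4/4) — PASS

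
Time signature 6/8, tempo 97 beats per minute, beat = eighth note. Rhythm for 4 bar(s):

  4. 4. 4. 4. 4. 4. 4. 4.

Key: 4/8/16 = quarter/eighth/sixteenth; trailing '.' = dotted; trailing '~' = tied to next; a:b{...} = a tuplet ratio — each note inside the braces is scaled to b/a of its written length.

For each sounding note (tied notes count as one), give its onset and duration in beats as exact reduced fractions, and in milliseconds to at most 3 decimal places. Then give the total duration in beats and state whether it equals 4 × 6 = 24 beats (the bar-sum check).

1) 0.0ms=0b +1855.67ms=3b
2) 1855.67ms=3b +1855.67ms=3b
3) 3711.34ms=6b +1855.67ms=3b
4) 5567.01ms=9b +1855.67ms=3b
5) 7422.68ms=12b +1855.67ms=3b
6) 9278.351ms=15b +1855.67ms=3b
7) 11134.021ms=18b +1855.67ms=3b
8) 12989.691ms=21b +1855.67ms=3b
Σ=24b of 24 (97bpm 6/8) — PASS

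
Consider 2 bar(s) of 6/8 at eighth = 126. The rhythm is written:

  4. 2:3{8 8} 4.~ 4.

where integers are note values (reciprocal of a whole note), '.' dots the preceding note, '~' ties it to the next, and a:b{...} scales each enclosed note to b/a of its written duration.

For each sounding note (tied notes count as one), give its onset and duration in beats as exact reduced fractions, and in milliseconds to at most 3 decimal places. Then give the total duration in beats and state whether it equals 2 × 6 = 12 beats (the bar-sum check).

1) 0.0ms=0b +1428.571ms=3b
2) 1428.571ms=3b +714.286ms=3/2b
3) 2142.857ms=9/2b +714.286ms=3/2b
4) 2857.143ms=6b +2857.143ms=6b
Σ=12b of 12 (126bpm 6/8) — PASS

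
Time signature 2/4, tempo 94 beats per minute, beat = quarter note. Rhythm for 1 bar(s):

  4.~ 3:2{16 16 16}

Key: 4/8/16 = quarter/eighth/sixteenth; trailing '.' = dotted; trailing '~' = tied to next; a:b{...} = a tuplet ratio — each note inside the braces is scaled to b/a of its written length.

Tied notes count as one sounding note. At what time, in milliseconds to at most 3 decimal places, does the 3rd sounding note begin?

1. 0.0ms @ 0 + 1063.83ms (5/3)
2. 1063.83ms @ 5/3 + 106.383ms (1/6)
3. 1170.213ms @ 11/6 + 106.383ms (1/6)

note 3 onset = 11/6b = 1170.213ms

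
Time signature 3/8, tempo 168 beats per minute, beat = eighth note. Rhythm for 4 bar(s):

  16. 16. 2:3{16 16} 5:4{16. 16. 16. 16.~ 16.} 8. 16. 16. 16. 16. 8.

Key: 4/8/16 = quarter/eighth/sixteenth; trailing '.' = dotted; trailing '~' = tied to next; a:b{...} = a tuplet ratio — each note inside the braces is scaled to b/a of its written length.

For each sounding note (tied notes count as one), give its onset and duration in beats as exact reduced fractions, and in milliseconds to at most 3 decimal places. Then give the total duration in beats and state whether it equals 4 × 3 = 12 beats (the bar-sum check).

1) 0.0ms=0b +267.857ms=3/4b
2) 267.857ms=3/4b +267.857ms=3/4b
3) 535.714ms=3/2b +267.857ms=3/4b
4) 803.571ms=9/4b +267.857ms=3/4b
5) 1071.429ms=3b +214.286ms=3/5b
6) 1285.714ms=18/5b +214.286ms=3/5b
7) 1500.0ms=21/5b +214.286ms=3/5b
8) 1714.286ms=24/5b +428.571ms=6/5b
9) 2142.857ms=6b +535.714ms=3/2b
10) 2678.571ms=15/2b +267.857ms=3/4b
11) 2946.429ms=33/4b +267.857ms=3/4b
12) 3214.286ms=9b +267.857ms=3/4b
13) 3482.143ms=39/4b +267.857ms=3/4b
14) 3750.0ms=21/2b +535.714ms=3/2b
Σ=12b of 12 (168bpm 3/8) — PASS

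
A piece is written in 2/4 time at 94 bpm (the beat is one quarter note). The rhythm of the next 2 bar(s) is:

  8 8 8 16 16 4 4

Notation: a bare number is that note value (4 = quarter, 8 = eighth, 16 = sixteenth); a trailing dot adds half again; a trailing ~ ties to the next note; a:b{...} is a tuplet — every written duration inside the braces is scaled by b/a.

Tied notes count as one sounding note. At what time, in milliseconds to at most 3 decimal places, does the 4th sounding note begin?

note 4 onset = 3/2b = 957.447ms

1. 0.0ms @ 0 + 319.149ms (1/2)
2. 319.149ms @ 1/2 + 319.149ms (1/2)
3. 638.298ms @ 1 + 319.149ms (1/2)
4. 957.447ms @ 3/2 + 159.574ms (1/4)
5. 1117.021ms @ 7/4 + 159.574ms (1/4)
6. 1276.596ms @ 2 + 638.298ms (1)
7. 1914.894ms @ 3 + 638.298ms (1)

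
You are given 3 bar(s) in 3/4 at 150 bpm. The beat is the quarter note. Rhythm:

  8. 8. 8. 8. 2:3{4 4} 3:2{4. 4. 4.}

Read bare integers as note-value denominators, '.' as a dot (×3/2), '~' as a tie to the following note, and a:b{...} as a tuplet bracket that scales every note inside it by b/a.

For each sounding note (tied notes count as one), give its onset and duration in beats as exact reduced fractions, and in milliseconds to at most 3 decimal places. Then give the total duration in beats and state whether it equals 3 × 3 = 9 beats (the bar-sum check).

1) 0.0ms=0b +300.0ms=3/4b
2) 300.0ms=3/4b +300.0ms=3/4b
3) 600.0ms=3/2b +300.0ms=3/4b
4) 900.0ms=9/4b +300.0ms=3/4b
5) 1200.0ms=3b +600.0ms=3/2b
6) 1800.0ms=9/2b +600.0ms=3/2b
7) 2400.0ms=6b +400.0ms=1b
8) 2800.0ms=7b +400.0ms=1b
9) 3200.0ms=8b +400.0ms=1b
Σ=9b of 9 (150bpm 3/4) — PASS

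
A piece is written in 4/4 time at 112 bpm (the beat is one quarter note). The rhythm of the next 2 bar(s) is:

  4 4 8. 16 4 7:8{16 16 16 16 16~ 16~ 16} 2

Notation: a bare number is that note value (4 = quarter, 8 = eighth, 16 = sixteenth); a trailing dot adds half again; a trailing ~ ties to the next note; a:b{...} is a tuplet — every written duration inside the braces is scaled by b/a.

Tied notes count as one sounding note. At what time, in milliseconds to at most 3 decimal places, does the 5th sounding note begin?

note 5 onset = 3b = 1607.143ms

1. 0.0ms @ 0 + 535.714ms (1)
2. 535.714ms @ 1 + 535.714ms (1)
3. 1071.429ms @ 2 + 401.786ms (3/4)
4. 1473.214ms @ 11/4 + 133.929ms (1/4)
5. 1607.143ms @ 3 + 535.714ms (1)
6. 2142.857ms @ 4 + 153.061ms (2/7)
7. 2295.918ms @ 30/7 + 153.061ms (2/7)
8. 2448.98ms @ 32/7 + 153.061ms (2/7)
9. 2602.041ms @ 34/7 + 153.061ms (2/7)
10. 2755.102ms @ 36/7 + 459.184ms (6/7)
11. 3214.286ms @ 6 + 1071.429ms (2)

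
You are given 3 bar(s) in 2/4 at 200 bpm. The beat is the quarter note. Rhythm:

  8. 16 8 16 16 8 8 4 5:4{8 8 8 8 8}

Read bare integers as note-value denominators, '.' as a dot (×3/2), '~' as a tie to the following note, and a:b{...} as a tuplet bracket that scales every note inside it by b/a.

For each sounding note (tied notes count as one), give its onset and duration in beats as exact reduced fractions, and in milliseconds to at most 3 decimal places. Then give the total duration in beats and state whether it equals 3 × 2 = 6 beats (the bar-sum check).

1) 0.0ms=0b +225.0ms=3/4b
2) 225.0ms=3/4b +75.0ms=1/4b
3) 300.0ms=1b +150.0ms=1/2b
4) 450.0ms=3/2b +75.0ms=1/4b
5) 525.0ms=7/4b +75.0ms=1/4b
6) 600.0ms=2b +150.0ms=1/2b
7) 750.0ms=5/2b +150.0ms=1/2b
8) 900.0ms=3b +300.0ms=1b
9) 1200.0ms=4b +120.0ms=2/5b
10) 1320.0ms=22/5b +120.0ms=2/5b
11) 1440.0ms=24/5b +120.0ms=2/5b
12) 1560.0ms=26/5b +120.0ms=2/5b
13) 1680.0ms=28/5b +120.0ms=2/5b
Σ=6b of 6 (200bpm 2/4) — PASS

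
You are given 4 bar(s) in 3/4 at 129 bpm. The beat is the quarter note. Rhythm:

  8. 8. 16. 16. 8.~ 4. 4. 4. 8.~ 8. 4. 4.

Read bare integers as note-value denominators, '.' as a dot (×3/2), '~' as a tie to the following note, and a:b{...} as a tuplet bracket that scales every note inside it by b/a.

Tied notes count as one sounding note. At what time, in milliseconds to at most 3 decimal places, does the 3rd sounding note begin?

1. 0.0ms @ 0 + 348.837ms (3/4)
2. 348.837ms @ 3/4 + 348.837ms (3/4)
3. 697.674ms @ 3/2 + 174.419ms (3/8)
4. 872.093ms @ 15/8 + 174.419ms (3/8)
5. 1046.512ms @ 9/4 + 1046.512ms (9/4)
6. 2093.023ms @ 9/2 + 697.674ms (3/2)
7. 2790.698ms @ 6 + 697.674ms (3/2)
8. 3488.372ms @ 15/2 + 697.674ms (3/2)
9. 4186.047ms @ 9 + 697.674ms (3/2)
10. 4883.721ms @ 21/2 + 697.674ms (3/2)

note 3 onset = 3/2b = 697.674ms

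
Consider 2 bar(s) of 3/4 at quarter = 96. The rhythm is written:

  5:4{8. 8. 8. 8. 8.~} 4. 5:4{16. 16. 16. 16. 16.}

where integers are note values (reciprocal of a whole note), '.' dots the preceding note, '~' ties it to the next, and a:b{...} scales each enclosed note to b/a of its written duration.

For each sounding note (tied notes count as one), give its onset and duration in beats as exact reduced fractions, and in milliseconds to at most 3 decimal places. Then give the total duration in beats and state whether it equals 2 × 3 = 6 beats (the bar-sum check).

1) 0.0ms=0b +375.0ms=3/5b
2) 375.0ms=3/5b +375.0ms=3/5b
3) 750.0ms=6/5b +375.0ms=3/5b
4) 1125.0ms=9/5b +375.0ms=3/5b
5) 1500.0ms=12/5b +1312.5ms=21/10b
6) 2812.5ms=9/2b +187.5ms=3/10b
7) 3000.0ms=24/5b +187.5ms=3/10b
8) 3187.5ms=51/10b +187.5ms=3/10b
9) 3375.0ms=27/5b +187.5ms=3/10b
10) 3562.5ms=57/10b +187.5ms=3/10b
Σ=6b of 6 (96bpm 3/4) — PASS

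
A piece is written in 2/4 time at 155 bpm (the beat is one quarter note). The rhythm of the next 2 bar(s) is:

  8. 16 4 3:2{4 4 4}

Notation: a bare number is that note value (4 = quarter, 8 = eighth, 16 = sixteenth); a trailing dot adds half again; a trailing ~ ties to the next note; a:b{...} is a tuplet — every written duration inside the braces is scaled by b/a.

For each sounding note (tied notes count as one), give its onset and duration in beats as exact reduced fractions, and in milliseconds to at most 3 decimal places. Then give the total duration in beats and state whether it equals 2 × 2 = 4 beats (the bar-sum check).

1) 0.0ms=0b +290.323ms=3/4b
2) 290.323ms=3/4b +96.774ms=1/4b
3) 387.097ms=1b +387.097ms=1b
4) 774.194ms=2b +258.065ms=2/3b
5) 1032.258ms=8/3b +258.065ms=2/3b
6) 1290.323ms=10/3b +258.065ms=2/3b
Σ=4b of 4 (155bpm 2/4) — PASS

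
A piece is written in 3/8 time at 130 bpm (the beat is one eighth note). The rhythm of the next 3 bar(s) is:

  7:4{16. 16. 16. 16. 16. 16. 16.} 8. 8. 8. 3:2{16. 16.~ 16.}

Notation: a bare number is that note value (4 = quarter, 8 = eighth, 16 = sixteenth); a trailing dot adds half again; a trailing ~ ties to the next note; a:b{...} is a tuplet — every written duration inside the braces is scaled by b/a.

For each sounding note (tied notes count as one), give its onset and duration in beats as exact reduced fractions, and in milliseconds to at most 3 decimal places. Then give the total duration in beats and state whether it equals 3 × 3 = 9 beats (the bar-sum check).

1) 0.0ms=0b +197.802ms=3/7b
2) 197.802ms=3/7b +197.802ms=3/7b
3) 395.604ms=6/7b +197.802ms=3/7b
4) 593.407ms=9/7b +197.802ms=3/7b
5) 791.209ms=12/7b +197.802ms=3/7b
6) 989.011ms=15/7b +197.802ms=3/7b
7) 1186.813ms=18/7b +197.802ms=3/7b
8) 1384.615ms=3b +692.308ms=3/2b
9) 2076.923ms=9/2b +692.308ms=3/2b
10) 2769.231ms=6b +692.308ms=3/2b
11) 3461.538ms=15/2b +230.769ms=1/2b
12) 3692.308ms=8b +461.538ms=1b
Σ=9b of 9 (130bpm 3/8) — PASS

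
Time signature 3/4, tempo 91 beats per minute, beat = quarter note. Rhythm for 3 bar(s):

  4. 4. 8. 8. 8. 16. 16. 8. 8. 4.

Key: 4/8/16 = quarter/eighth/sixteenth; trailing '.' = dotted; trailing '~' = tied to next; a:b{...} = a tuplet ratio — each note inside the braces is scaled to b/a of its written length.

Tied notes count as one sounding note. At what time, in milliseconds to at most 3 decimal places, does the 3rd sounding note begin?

1. 0.0ms @ 0 + 989.011ms (3/2)
2. 989.011ms @ 3/2 + 989.011ms (3/2)
3. 1978.022ms @ 3 + 494.505ms (3/4)
4. 2472.527ms @ 15/4 + 494.505ms (3/4)
5. 2967.033ms @ 9/2 + 494.505ms (3/4)
6. 3461.538ms @ 21/4 + 247.253ms (3/8)
7. 3708.791ms @ 45/8 + 247.253ms (3/8)
8. 3956.044ms @ 6 + 494.505ms (3/4)
9. 4450.549ms @ 27/4 + 494.505ms (3/4)
10. 4945.055ms @ 15/2 + 989.011ms (3/2)

note 3 onset = 3b = 1978.022ms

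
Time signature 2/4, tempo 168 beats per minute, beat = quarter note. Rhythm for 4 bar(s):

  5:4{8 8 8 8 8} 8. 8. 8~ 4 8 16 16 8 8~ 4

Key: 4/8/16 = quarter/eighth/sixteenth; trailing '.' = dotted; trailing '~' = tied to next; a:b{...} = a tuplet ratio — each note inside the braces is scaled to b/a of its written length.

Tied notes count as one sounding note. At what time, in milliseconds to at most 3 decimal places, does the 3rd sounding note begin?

1. 0.0ms @ 0 + 142.857ms (2/5)
2. 142.857ms @ 2/5 + 142.857ms (2/5)
3. 285.714ms @ 4/5 + 142.857ms (2/5)
4. 428.571ms @ 6/5 + 142.857ms (2/5)
5. 571.429ms @ 8/5 + 142.857ms (2/5)
6. 714.286ms @ 2 + 267.857ms (3/4)
7. 982.143ms @ 11/4 + 267.857ms (3/4)
8. 1250.0ms @ 7/2 + 535.714ms (3/2)
9. 1785.714ms @ 5 + 178.571ms (1/2)
10. 1964.286ms @ 11/2 + 89.286ms (1/4)
11. 2053.571ms @ 23/4 + 89.286ms (1/4)
12. 2142.857ms @ 6 + 178.571ms (1/2)
13. 2321.429ms @ 13/2 + 535.714ms (3/2)

note 3 onset = 4/5b = 285.714ms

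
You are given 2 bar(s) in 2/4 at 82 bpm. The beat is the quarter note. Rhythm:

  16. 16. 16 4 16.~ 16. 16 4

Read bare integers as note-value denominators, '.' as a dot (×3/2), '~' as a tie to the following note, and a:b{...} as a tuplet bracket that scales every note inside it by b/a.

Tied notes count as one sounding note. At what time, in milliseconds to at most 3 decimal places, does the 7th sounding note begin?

note 7 onset = 3b = 2195.122ms

1. 0.0ms @ 0 + 274.39ms (3/8)
2. 274.39ms @ 3/8 + 274.39ms (3/8)
3. 548.78ms @ 3/4 + 182.927ms (1/4)
4. 731.707ms @ 1 + 731.707ms (1)
5. 1463.415ms @ 2 + 548.78ms (3/4)
6. 2012.195ms @ 11/4 + 182.927ms (1/4)
7. 2195.122ms @ 3 + 731.707ms (1)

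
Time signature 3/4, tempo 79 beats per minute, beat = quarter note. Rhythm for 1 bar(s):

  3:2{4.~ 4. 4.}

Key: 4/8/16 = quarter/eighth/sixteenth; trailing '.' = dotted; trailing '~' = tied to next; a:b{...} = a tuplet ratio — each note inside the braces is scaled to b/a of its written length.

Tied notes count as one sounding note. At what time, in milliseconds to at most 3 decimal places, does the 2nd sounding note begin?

note 2 onset = 2b = 1518.987ms

1. 0.0ms @ 0 + 1518.987ms (2)
2. 1518.987ms @ 2 + 759.494ms (1)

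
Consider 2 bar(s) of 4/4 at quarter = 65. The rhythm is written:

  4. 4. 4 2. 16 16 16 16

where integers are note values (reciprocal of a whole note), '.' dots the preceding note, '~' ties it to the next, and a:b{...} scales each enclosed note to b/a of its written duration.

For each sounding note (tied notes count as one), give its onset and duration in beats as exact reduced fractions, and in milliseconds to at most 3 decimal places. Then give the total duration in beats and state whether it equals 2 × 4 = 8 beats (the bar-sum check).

1) 0.0ms=0b +1384.615ms=3/2b
2) 1384.615ms=3/2b +1384.615ms=3/2b
3) 2769.231ms=3b +923.077ms=1b
4) 3692.308ms=4b +2769.231ms=3b
5) 6461.538ms=7b +230.769ms=1/4b
6) 6692.308ms=29/4b +230.769ms=1/4b
7) 6923.077ms=15/2b +230.769ms=1/4b
8) 7153.846ms=31/4b +230.769ms=1/4b
Σ=8b of 8 (65bpm 4/4) — PASS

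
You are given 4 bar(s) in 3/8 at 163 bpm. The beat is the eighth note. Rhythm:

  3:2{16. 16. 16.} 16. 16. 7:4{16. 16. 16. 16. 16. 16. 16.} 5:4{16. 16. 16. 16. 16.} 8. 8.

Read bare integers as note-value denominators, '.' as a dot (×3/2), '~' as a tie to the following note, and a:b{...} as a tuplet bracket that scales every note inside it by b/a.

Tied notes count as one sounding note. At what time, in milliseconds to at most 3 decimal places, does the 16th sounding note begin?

1. 0.0ms @ 0 + 184.049ms (1/2)
2. 184.049ms @ 1/2 + 184.049ms (1/2)
3. 368.098ms @ 1 + 184.049ms (1/2)
4. 552.147ms @ 3/2 + 276.074ms (3/4)
5. 828.221ms @ 9/4 + 276.074ms (3/4)
6. 1104.294ms @ 3 + 157.756ms (3/7)
7. 1262.051ms @ 24/7 + 157.756ms (3/7)
8. 1419.807ms @ 27/7 + 157.756ms (3/7)
9. 1577.564ms @ 30/7 + 157.756ms (3/7)
10. 1735.32ms @ 33/7 + 157.756ms (3/7)
11. 1893.076ms @ 36/7 + 157.756ms (3/7)
12. 2050.833ms @ 39/7 + 157.756ms (3/7)
13. 2208.589ms @ 6 + 220.859ms (3/5)
14. 2429.448ms @ 33/5 + 220.859ms (3/5)
15. 2650.307ms @ 36/5 + 220.859ms (3/5)
16. 2871.166ms @ 39/5 + 220.859ms (3/5)
17. 3092.025ms @ 42/5 + 220.859ms (3/5)
18. 3312.883ms @ 9 + 552.147ms (3/2)
19. 3865.031ms @ 21/2 + 552.147ms (3/2)

note 16 onset = 39/5b = 2871.166ms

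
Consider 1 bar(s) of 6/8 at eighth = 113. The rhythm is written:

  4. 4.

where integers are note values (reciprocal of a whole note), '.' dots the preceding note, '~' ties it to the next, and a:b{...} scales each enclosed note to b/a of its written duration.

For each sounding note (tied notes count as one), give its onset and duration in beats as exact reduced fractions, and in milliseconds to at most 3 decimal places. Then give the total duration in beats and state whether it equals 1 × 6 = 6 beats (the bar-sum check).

1) 0.0ms=0b +1592.92ms=3b
2) 1592.92ms=3b +1592.92ms=3b
Σ=6b of 6 (113bpm 6/8) — PASS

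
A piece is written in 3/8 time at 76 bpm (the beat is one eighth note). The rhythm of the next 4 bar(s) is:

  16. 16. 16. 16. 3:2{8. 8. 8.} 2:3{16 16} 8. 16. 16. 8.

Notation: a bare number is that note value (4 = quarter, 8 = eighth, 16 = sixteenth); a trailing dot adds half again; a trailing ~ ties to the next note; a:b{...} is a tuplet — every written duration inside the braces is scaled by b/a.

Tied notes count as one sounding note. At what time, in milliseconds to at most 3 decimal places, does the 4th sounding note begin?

1. 0.0ms @ 0 + 592.105ms (3/4)
2. 592.105ms @ 3/4 + 592.105ms (3/4)
3. 1184.211ms @ 3/2 + 592.105ms (3/4)
4. 1776.316ms @ 9/4 + 592.105ms (3/4)
5. 2368.421ms @ 3 + 789.474ms (1)
6. 3157.895ms @ 4 + 789.474ms (1)
7. 3947.368ms @ 5 + 789.474ms (1)
8. 4736.842ms @ 6 + 592.105ms (3/4)
9. 5328.947ms @ 27/4 + 592.105ms (3/4)
10. 5921.053ms @ 15/2 + 1184.211ms (3/2)
11. 7105.263ms @ 9 + 592.105ms (3/4)
12. 7697.368ms @ 39/4 + 592.105ms (3/4)
13. 8289.474ms @ 21/2 + 1184.211ms (3/2)

note 4 onset = 9/4b = 1776.316ms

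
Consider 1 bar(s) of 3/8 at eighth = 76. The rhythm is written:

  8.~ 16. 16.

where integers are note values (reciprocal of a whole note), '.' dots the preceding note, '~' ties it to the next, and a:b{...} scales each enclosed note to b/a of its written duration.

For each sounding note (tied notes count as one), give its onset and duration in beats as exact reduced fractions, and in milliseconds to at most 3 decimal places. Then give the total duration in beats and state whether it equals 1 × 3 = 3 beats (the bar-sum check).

1) 0.0ms=0b +1776.316ms=9/4b
2) 1776.316ms=9/4b +592.105ms=3/4b
Σ=3b of 3 (76bpm 3/8) — PASS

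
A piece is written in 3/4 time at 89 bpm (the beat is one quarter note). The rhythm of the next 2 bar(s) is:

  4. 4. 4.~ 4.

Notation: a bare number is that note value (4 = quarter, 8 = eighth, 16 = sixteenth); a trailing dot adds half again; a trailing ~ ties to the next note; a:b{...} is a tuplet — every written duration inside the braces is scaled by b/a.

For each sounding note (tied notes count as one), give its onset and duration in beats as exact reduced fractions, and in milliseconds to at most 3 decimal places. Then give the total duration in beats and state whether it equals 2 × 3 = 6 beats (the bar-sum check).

1) 0.0ms=0b +1011.236ms=3/2b
2) 1011.236ms=3/2b +1011.236ms=3/2b
3) 2022.472ms=3b +2022.472ms=3b
Σ=6b of 6 (89bpm 3/4) — PASS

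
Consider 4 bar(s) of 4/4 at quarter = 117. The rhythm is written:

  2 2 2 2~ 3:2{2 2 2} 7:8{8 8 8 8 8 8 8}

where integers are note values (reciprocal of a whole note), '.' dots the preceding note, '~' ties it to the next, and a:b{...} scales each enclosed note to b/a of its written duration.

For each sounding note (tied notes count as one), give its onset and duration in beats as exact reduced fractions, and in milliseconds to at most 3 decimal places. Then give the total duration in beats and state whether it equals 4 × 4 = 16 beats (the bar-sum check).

1) 0.0ms=0b +1025.641ms=2b
2) 1025.641ms=2b +1025.641ms=2b
3) 2051.282ms=4b +1025.641ms=2b
4) 3076.923ms=6b +1709.402ms=10/3b
5) 4786.325ms=28/3b +683.761ms=4/3b
6) 5470.085ms=32/3b +683.761ms=4/3b
7) 6153.846ms=12b +293.04ms=4/7b
8) 6446.886ms=88/7b +293.04ms=4/7b
9) 6739.927ms=92/7b +293.04ms=4/7b
10) 7032.967ms=96/7b +293.04ms=4/7b
11) 7326.007ms=100/7b +293.04ms=4/7b
12) 7619.048ms=104/7b +293.04ms=4/7b
13) 7912.088ms=108/7b +293.04ms=4/7b
Σ=16b of 16 (117bpm 4/4) — PASS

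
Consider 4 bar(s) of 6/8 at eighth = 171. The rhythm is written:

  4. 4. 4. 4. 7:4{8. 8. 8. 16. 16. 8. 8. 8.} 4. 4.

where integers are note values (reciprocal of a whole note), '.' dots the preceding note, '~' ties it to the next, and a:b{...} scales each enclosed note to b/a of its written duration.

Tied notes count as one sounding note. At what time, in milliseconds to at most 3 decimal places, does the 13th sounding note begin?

note 13 onset = 18b = 6315.789ms

1. 0.0ms @ 0 + 1052.632ms (3)
2. 1052.632ms @ 3 + 1052.632ms (3)
3. 2105.263ms @ 6 + 1052.632ms (3)
4. 3157.895ms @ 9 + 1052.632ms (3)
5. 4210.526ms @ 12 + 300.752ms (6/7)
6. 4511.278ms @ 90/7 + 300.752ms (6/7)
7. 4812.03ms @ 96/7 + 300.752ms (6/7)
8. 5112.782ms @ 102/7 + 150.376ms (3/7)
9. 5263.158ms @ 15 + 150.376ms (3/7)
10. 5413.534ms @ 108/7 + 300.752ms (6/7)
11. 5714.286ms @ 114/7 + 300.752ms (6/7)
12. 6015.038ms @ 120/7 + 300.752ms (6/7)
13. 6315.789ms @ 18 + 1052.632ms (3)
14. 7368.421ms @ 21 + 1052.632ms (3)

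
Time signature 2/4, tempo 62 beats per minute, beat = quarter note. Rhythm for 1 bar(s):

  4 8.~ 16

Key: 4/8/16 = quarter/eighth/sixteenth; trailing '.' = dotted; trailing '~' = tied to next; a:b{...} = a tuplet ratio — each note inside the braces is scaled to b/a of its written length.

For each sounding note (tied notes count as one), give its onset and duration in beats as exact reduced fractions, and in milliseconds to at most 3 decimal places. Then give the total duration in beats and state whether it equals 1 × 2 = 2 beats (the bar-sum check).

1) 0.0ms=0b +967.742ms=1b
2) 967.742ms=1b +967.742ms=1b
Σ=2b of 2 (62bpm 2/4) — PASS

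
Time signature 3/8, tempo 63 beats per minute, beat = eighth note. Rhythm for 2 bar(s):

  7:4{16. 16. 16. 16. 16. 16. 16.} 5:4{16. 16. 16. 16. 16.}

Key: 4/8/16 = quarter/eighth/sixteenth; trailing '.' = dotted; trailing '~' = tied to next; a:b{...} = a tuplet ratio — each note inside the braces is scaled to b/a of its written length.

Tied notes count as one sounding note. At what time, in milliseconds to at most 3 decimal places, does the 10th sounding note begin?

1. 0.0ms @ 0 + 408.163ms (3/7)
2. 408.163ms @ 3/7 + 408.163ms (3/7)
3. 816.327ms @ 6/7 + 408.163ms (3/7)
4. 1224.49ms @ 9/7 + 408.163ms (3/7)
5. 1632.653ms @ 12/7 + 408.163ms (3/7)
6. 2040.816ms @ 15/7 + 408.163ms (3/7)
7. 2448.98ms @ 18/7 + 408.163ms (3/7)
8. 2857.143ms @ 3 + 571.429ms (3/5)
9. 3428.571ms @ 18/5 + 571.429ms (3/5)
10. 4000.0ms @ 21/5 + 571.429ms (3/5)
11. 4571.429ms @ 24/5 + 571.429ms (3/5)
12. 5142.857ms @ 27/5 + 571.429ms (3/5)

note 10 onset = 21/5b = 4000.0ms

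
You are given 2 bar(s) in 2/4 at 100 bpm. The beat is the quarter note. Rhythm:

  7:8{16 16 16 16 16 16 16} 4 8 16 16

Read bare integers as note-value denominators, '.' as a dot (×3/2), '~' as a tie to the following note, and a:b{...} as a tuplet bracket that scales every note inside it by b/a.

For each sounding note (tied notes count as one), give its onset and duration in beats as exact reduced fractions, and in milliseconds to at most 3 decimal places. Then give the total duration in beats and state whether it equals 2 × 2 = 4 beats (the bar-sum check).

1) 0.0ms=0b +171.429ms=2/7b
2) 171.429ms=2/7b +171.429ms=2/7b
3) 342.857ms=4/7b +171.429ms=2/7b
4) 514.286ms=6/7b +171.429ms=2/7b
5) 685.714ms=8/7b +171.429ms=2/7b
6) 857.143ms=10/7b +171.429ms=2/7b
7) 1028.571ms=12/7b +171.429ms=2/7b
8) 1200.0ms=2b +600.0ms=1b
9) 1800.0ms=3b +300.0ms=1/2b
10) 2100.0ms=7/2b +150.0ms=1/4b
11) 2250.0ms=15/4b +150.0ms=1/4b
Σ=4b of 4 (100bpm 2/4) — PASS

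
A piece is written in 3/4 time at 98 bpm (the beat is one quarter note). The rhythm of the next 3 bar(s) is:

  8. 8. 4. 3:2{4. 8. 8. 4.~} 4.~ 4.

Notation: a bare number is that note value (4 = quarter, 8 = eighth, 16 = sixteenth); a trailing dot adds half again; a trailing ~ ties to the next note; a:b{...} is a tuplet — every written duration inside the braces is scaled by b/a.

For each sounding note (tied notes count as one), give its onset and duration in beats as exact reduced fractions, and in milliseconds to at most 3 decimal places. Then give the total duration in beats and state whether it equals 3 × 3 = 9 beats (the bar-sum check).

1) 0.0ms=0b +459.184ms=3/4b
2) 459.184ms=3/4b +459.184ms=3/4b
3) 918.367ms=3/2b +918.367ms=3/2b
4) 1836.735ms=3b +612.245ms=1b
5) 2448.98ms=4b +306.122ms=1/2b
6) 2755.102ms=9/2b +306.122ms=1/2b
7) 3061.224ms=5b +2448.98ms=4b
Σ=9b of 9 (98bpm 3/4) — PASS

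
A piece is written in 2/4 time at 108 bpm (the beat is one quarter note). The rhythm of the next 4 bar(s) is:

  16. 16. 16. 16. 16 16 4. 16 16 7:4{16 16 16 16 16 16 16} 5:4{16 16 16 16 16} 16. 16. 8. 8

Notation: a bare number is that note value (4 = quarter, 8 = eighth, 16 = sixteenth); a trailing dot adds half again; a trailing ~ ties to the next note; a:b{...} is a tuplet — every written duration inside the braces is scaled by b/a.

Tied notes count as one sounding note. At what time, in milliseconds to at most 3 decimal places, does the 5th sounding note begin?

note 5 onset = 3/2b = 833.333ms

1. 0.0ms @ 0 + 208.333ms (3/8)
2. 208.333ms @ 3/8 + 208.333ms (3/8)
3. 416.667ms @ 3/4 + 208.333ms (3/8)
4. 625.0ms @ 9/8 + 208.333ms (3/8)
5. 833.333ms @ 3/2 + 138.889ms (1/4)
6. 972.222ms @ 7/4 + 138.889ms (1/4)
7. 1111.111ms @ 2 + 833.333ms (3/2)
8. 1944.444ms @ 7/2 + 138.889ms (1/4)
9. 2083.333ms @ 15/4 + 138.889ms (1/4)
10. 2222.222ms @ 4 + 79.365ms (1/7)
11. 2301.587ms @ 29/7 + 79.365ms (1/7)
12. 2380.952ms @ 30/7 + 79.365ms (1/7)
13. 2460.317ms @ 31/7 + 79.365ms (1/7)
14. 2539.683ms @ 32/7 + 79.365ms (1/7)
15. 2619.048ms @ 33/7 + 79.365ms (1/7)
16. 2698.413ms @ 34/7 + 79.365ms (1/7)
17. 2777.778ms @ 5 + 111.111ms (1/5)
18. 2888.889ms @ 26/5 + 111.111ms (1/5)
19. 3000.0ms @ 27/5 + 111.111ms (1/5)
20. 3111.111ms @ 28/5 + 111.111ms (1/5)
21. 3222.222ms @ 29/5 + 111.111ms (1/5)
22. 3333.333ms @ 6 + 208.333ms (3/8)
23. 3541.667ms @ 51/8 + 208.333ms (3/8)
24. 3750.0ms @ 27/4 + 416.667ms (3/4)
25. 4166.667ms @ 15/2 + 277.778ms (1/2)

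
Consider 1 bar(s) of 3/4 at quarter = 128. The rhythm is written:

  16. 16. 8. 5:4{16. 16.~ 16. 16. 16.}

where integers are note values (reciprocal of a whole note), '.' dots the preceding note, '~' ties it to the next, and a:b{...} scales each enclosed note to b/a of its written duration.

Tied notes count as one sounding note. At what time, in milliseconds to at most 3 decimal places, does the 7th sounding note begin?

note 7 onset = 27/10b = 1265.625ms

1. 0.0ms @ 0 + 175.781ms (3/8)
2. 175.781ms @ 3/8 + 175.781ms (3/8)
3. 351.562ms @ 3/4 + 351.562ms (3/4)
4. 703.125ms @ 3/2 + 140.625ms (3/10)
5. 843.75ms @ 9/5 + 281.25ms (3/5)
6. 1125.0ms @ 12/5 + 140.625ms (3/10)
7. 1265.625ms @ 27/10 + 140.625ms (3/10)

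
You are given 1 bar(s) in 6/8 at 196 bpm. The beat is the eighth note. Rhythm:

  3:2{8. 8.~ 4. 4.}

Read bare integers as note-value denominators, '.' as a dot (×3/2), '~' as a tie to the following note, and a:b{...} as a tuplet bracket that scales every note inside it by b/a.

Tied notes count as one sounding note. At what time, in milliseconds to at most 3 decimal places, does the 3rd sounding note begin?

note 3 onset = 4b = 1224.49ms

1. 0.0ms @ 0 + 306.122ms (1)
2. 306.122ms @ 1 + 918.367ms (3)
3. 1224.49ms @ 4 + 612.245ms (2)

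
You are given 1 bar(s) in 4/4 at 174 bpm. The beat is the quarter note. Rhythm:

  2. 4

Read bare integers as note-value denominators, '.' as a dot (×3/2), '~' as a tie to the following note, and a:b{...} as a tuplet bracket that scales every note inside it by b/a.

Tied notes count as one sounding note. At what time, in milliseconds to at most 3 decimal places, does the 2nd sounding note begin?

1. 0.0ms @ 0 + 1034.483ms (3)
2. 1034.483ms @ 3 + 344.828ms (1)

note 2 onset = 3b = 1034.483ms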